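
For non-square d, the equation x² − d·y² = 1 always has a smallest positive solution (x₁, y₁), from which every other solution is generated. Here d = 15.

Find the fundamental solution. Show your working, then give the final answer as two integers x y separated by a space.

√15 → a₀=3, period (1,6); ℓ=2 even so k=1
step 0: (3, 1)  from 3·(1,0) + (0,1)
step 1: (4, 1)  from 1·(3,1) + (1,0)
→ (4, 1).  Check: 4²=16, 15·1²=15, difference 1.

4 1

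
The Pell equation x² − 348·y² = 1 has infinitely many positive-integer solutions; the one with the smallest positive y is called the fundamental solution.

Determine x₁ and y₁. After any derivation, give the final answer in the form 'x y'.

√348 = [18; 1,1,1,8,1,1,1,36, …], period ℓ=8 (even) → k=7
a_0=18:  p_0=18·1+0=18,  q_0=18·0+1=1
…
a_2=1:  p_2=1·19+18=37,  q_2=1·1+1=2
…
a_6=1:  p_6=1·541+485=1026,  q_6=1·29+26=55
a_7=1:  p_7=1·1026+541=1567,  q_7=1·55+29=84
(x₁, y₁) = (1567, 84);  1567² − 348·84² = 1 ✓

1567 84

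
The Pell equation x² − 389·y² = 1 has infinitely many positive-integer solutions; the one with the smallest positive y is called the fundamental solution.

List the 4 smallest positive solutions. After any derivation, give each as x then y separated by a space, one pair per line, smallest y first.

[19; 1,2,1,1,1,1,2,1,38] for √389; ℓ=9 ⇒ convergent index 17
i=0: a=19 ⇒ p=19, q=1
i=1: a=1 ⇒ p=20, q=1
i=2: a=2 ⇒ p=59, q=3
…
i=4: a=1 ⇒ p=138, q=7
…
i=10: a=1 ⇒ p=50925, q=2582
i=11: a=2 ⇒ p=151493, q=7681
…
i=15: a=1 ⇒ p=910240, q=46151
i=16: a=2 ⇒ p=2376809, q=120509
i=17: a=1 ⇒ p=3287049, q=166660
→ (3287049, 166660).  Check: 3287049²=10804691128401, 389·166660²=10804691128400, difference 1.
(x_2, y_2) = (3287049·3287049 + 389·166660·166660, 3287049·166660 + 166660·3287049) = (21609382256801, 1095639172680)
(x_3, y_3) = (3287049·21609382256801 + 389·166660·1095639172680, 3287049·1095639172680 + 166660·21609382256801) = (142062196675667653449, 7202839293837075980)
(x_4, y_4) = (3287049·142062196675667653449 + 389·166660·7202839293837075980, 3287049·7202839293837075980 + 166660·142062196675667653449) = (933930803041091759821507201, 47352171395934637886793360)

3287049 166660
21609382256801 1095639172680
142062196675667653449 7202839293837075980
933930803041091759821507201 47352171395934637886793360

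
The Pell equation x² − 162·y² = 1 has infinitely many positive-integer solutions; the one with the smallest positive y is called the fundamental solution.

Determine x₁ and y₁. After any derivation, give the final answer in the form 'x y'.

19601 1540

d=162: √d = [12; 1,2,1,2,12,2,1,2,1,24] (ℓ=10, even), read p_9/q_9
step 0: (12, 1)  from 12·(1,0) + (0,1)
…
step 2: (38, 3)  from 2·(13,1) + (12,1)
…
step 4: (140, 11)  from 2·(51,4) + (38,3)
step 5: (1731, 136)  from 12·(140,11) + (51,4)
…
step 8: (14268, 1121)  from 2·(5333,419) + (3602,283)
step 9: (19601, 1540)  from 1·(14268,1121) + (5333,419)
fundamental: x₁=19601, y₁=1540  (since 384199201 − 162·2371600 = 1)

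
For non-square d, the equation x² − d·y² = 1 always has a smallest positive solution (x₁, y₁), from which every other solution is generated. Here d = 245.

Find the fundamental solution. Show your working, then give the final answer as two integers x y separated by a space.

[15; 1,1,1,7,6,7,1,1,1,30] for √245; ℓ=10 ⇒ convergent index 9
step 0: (15, 1)  from 15·(1,0) + (0,1)
…
step 3: (47, 3)  from 1·(31,2) + (16,1)
step 4: (360, 23)  from 7·(47,3) + (31,2)
…
step 6: (15809, 1010)  from 7·(2207,141) + (360,23)
step 7: (18016, 1151)  from 1·(15809,1010) + (2207,141)
step 8: (33825, 2161)  from 1·(18016,1151) + (15809,1010)
step 9: (51841, 3312)  from 1·(33825,2161) + (18016,1151)
→ (51841, 3312).  Check: 51841²=2687489281, 245·3312²=2687489280, difference 1.

51841 3312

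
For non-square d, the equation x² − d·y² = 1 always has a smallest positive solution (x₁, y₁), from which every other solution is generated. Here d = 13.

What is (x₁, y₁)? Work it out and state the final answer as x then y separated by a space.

√13 → a₀=3, period (1,1,1,1,6); ℓ=5 odd so k=9
a_0=3:  p_0=3·1+0=3,  q_0=3·0+1=1
…
a_2=1:  p_2=1·4+3=7,  q_2=1·1+1=2
…
a_4=1:  p_4=1·11+7=18,  q_4=1·3+2=5
a_5=6:  p_5=6·18+11=119,  q_5=6·5+3=33
a_6=1:  p_6=1·119+18=137,  q_6=1·33+5=38
a_7=1:  p_7=1·137+119=256,  q_7=1·38+33=71
a_8=1:  p_8=1·256+137=393,  q_8=1·71+38=109
a_9=1:  p_9=1·393+256=649,  q_9=1·109+71=180
fundamental: x₁=649, y₁=180  (since 421201 − 13·32400 = 1)

649 180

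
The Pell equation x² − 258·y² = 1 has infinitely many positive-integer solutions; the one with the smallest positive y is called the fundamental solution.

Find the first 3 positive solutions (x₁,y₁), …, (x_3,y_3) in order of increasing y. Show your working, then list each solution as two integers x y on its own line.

√258 = [16; 16,32, …], period ℓ=2 (even) → k=1
i=0: a=16 ⇒ p=16, q=1
i=1: a=16 ⇒ p=257, q=16
fundamental: x₁=257, y₁=16  (since 66049 − 258·256 = 1)
k=2:  x_2 = 257·257+258·16·16 = 132097,  y_2 = 257·16+16·257 = 8224
k=3:  x_3 = 257·132097+258·16·8224 = 67897601,  y_3 = 257·8224+16·132097 = 4227120

257 16
132097 8224
67897601 4227120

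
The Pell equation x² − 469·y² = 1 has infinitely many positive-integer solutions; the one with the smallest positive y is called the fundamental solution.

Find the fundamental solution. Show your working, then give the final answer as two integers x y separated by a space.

137215 6336

√469 = [21; 1,1,1,10,6,10,1,1,1,42, …], period ℓ=10 (even) → k=9
k=0  a_k=21  p_k/q_k = 21/1
k=1  a_k=1  p_k/q_k = 22/1
…
k=3  a_k=1  p_k/q_k = 65/3
k=4  a_k=10  p_k/q_k = 693/32
…
k=7  a_k=1  p_k/q_k = 47146/2177
k=8  a_k=1  p_k/q_k = 90069/4159
k=9  a_k=1  p_k/q_k = 137215/6336
→ (137215, 6336).  Check: 137215²=18827956225, 469·6336²=18827956224, difference 1.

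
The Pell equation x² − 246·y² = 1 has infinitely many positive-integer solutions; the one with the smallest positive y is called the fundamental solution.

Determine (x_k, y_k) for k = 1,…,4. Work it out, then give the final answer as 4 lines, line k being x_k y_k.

88805 5662
15772656049 1005627820
2801381440774085 178609557104538
497553357680112580801 31722843436331366360

d=246: √d = [15; 1,2,5,1,14,1,5,2,1,30] (ℓ=10, even), read p_9/q_9
i=0: a=15 ⇒ p=15, q=1
…
i=4: a=1 ⇒ p=298, q=19
i=5: a=14 ⇒ p=4423, q=282
i=6: a=1 ⇒ p=4721, q=301
i=7: a=5 ⇒ p=28028, q=1787
i=8: a=2 ⇒ p=60777, q=3875
i=9: a=1 ⇒ p=88805, q=5662
fundamental: x₁=88805, y₁=5662  (since 7886328025 − 246·32058244 = 1)
(88805+5662√246)^2 = 15772656049 + 1005627820√246
(88805+5662√246)^3 = 2801381440774085 + 178609557104538√246
(88805+5662√246)^4 = 497553357680112580801 + 31722843436331366360√246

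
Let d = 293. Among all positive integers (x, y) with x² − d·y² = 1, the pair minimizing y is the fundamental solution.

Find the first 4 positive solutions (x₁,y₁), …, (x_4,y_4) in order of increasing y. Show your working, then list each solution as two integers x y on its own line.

12320649 719780
303596783562401 17736313474440
7481018815602612315849 437045785745090703340
184342013978870716056521769601 10769375446188914321717060880

d=293: √d = [17; 8,1,1,8,34] (ℓ=5, odd), read p_9/q_9
a_0=17:  p_0=17·1+0=17,  q_0=17·0+1=1
…
a_2=1:  p_2=1·137+17=154,  q_2=1·8+1=9
…
a_7=1:  p_7=1·679914+84679=764593,  q_7=1·39721+4947=44668
a_8=1:  p_8=1·764593+679914=1444507,  q_8=1·44668+39721=84389
a_9=8:  p_9=8·1444507+764593=12320649,  q_9=8·84389+44668=719780
(x₁, y₁) = (12320649, 719780);  12320649² − 293·719780² = 1 ✓
n=2: (12320649,719780)∘(12320649,719780) = (12320649·12320649+293·719780·719780, 12320649·719780+719780·12320649) = (303596783562401,17736313474440)
n=3: (303596783562401,17736313474440)∘(12320649,719780) = (12320649·303596783562401+293·719780·17736313474440, 12320649·17736313474440+719780·303596783562401) = (7481018815602612315849,437045785745090703340)
n=4: (7481018815602612315849,437045785745090703340)∘(12320649,719780) = (12320649·7481018815602612315849+293·719780·437045785745090703340, 12320649·437045785745090703340+719780·7481018815602612315849) = (184342013978870716056521769601,10769375446188914321717060880)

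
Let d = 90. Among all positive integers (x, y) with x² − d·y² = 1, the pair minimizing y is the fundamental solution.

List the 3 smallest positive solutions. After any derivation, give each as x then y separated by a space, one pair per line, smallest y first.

√90 = [9; 2,18, …], period ℓ=2 (even) → k=1
a_0=9:  p_0=9·1+0=9,  q_0=9·0+1=1
a_1=2:  p_1=2·9+1=19,  q_1=2·1+0=2
(x₁, y₁) = (19, 2);  19² − 90·2² = 1 ✓
(x_2, y_2) = (19·19 + 90·2·2, 19·2 + 2·19) = (721, 76)
(x_3, y_3) = (19·721 + 90·2·76, 19·76 + 2·721) = (27379, 2886)

19 2
721 76
27379 2886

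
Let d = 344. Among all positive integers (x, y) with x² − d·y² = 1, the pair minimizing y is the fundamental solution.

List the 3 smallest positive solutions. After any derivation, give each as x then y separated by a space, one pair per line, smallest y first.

10405 561
216528049 11674410
4505948689285 242944471539

[18; 1,1,4,1,3,1,4,1,1,36] for √344; ℓ=10 ⇒ convergent index 9
i=0: a=18 ⇒ p=18, q=1
…
i=2: a=1 ⇒ p=37, q=2
i=3: a=4 ⇒ p=167, q=9
…
i=6: a=1 ⇒ p=983, q=53
i=7: a=4 ⇒ p=4711, q=254
i=8: a=1 ⇒ p=5694, q=307
i=9: a=1 ⇒ p=10405, q=561
→ (10405, 561).  Check: 10405²=108264025, 344·561²=108264024, difference 1.
n=2: (10405,561)∘(10405,561) = (10405·10405+344·561·561, 10405·561+561·10405) = (216528049,11674410)
n=3: (216528049,11674410)∘(10405,561) = (10405·216528049+344·561·11674410, 10405·11674410+561·216528049) = (4505948689285,242944471539)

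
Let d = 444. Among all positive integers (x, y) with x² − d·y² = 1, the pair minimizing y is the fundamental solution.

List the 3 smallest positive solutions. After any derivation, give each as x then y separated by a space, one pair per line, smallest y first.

295 14
174049 8260
102688615 4873386

√444 → a₀=21, period (14,42); ℓ=2 even so k=1
i=0: a=21 ⇒ p=21, q=1
i=1: a=14 ⇒ p=295, q=14
fundamental: x₁=295, y₁=14  (since 87025 − 444·196 = 1)
(x_2, y_2) = (295·295 + 444·14·14, 295·14 + 14·295) = (174049, 8260)
(x_3, y_3) = (295·174049 + 444·14·8260, 295·8260 + 14·174049) = (102688615, 4873386)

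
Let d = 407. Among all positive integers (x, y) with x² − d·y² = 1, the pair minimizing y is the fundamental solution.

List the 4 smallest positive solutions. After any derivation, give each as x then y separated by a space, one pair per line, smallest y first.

2663 132
14183137 703032
75539384999 3744348300
402322750321537 19942398342768

d=407: √d = [20; 5,1,2,1,5,40] (ℓ=6, even), read p_5/q_5
i=0: a=20 ⇒ p=20, q=1
…
i=4: a=1 ⇒ p=464, q=23
i=5: a=5 ⇒ p=2663, q=132
(x₁, y₁) = (2663, 132);  2663² − 407·132² = 1 ✓
(2663+132√407)^2 = 14183137 + 703032√407
(2663+132√407)^3 = 75539384999 + 3744348300√407
(2663+132√407)^4 = 402322750321537 + 19942398342768√407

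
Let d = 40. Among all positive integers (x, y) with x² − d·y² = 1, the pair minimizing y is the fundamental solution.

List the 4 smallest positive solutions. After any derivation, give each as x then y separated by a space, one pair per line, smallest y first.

d=40: √d = [6; 3,12] (ℓ=2, even), read p_1/q_1
k=0  a_k=6  p_k/q_k = 6/1
k=1  a_k=3  p_k/q_k = 19/3
(x₁, y₁) = (19, 3);  19² − 40·3² = 1 ✓
k=2:  x_2 = 19·19+40·3·3 = 721,  y_2 = 19·3+3·19 = 114
k=3:  x_3 = 19·721+40·3·114 = 27379,  y_3 = 19·114+3·721 = 4329
k=4:  x_4 = 19·27379+40·3·4329 = 1039681,  y_4 = 19·4329+3·27379 = 164388

19 3
721 114
27379 4329
1039681 164388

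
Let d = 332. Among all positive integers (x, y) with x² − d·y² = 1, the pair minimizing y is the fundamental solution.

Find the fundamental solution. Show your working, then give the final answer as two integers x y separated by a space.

13447 738

[18; 4,1,1,8,1,1,4,36] for √332; ℓ=8 ⇒ convergent index 7
a_0=18:  p_0=18·1+0=18,  q_0=18·0+1=1
…
a_5=1:  p_5=1·1403+164=1567,  q_5=1·77+9=86
a_6=1:  p_6=1·1567+1403=2970,  q_6=1·86+77=163
a_7=4:  p_7=4·2970+1567=13447,  q_7=4·163+86=738
→ (13447, 738).  Check: 13447²=180821809, 332·738²=180821808, difference 1.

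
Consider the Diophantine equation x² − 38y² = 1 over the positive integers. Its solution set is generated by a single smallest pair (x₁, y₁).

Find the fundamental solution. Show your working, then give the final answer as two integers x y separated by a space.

√38 → a₀=6, period (6,12); ℓ=2 even so k=1
i=0: a=6 ⇒ p=6, q=1
i=1: a=6 ⇒ p=37, q=6
(x₁, y₁) = (37, 6);  37² − 38·6² = 1 ✓

37 6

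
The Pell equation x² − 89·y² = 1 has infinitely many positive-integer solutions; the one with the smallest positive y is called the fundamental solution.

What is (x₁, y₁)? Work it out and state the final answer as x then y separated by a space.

500001 53000

[9; 2,3,3,2,18] for √89; ℓ=5 ⇒ convergent index 9
i=0: a=9 ⇒ p=9, q=1
…
i=2: a=3 ⇒ p=66, q=7
…
i=7: a=3 ⇒ p=66019, q=6998
i=8: a=3 ⇒ p=216991, q=23001
i=9: a=2 ⇒ p=500001, q=53000
fundamental: x₁=500001, y₁=53000  (since 250001000001 − 89·2809000000 = 1)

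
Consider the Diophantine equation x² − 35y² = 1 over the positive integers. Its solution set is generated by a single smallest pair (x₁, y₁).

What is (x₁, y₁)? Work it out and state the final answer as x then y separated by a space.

√35 → a₀=5, period (1,10); ℓ=2 even so k=1
step 0: (5, 1)  from 5·(1,0) + (0,1)
step 1: (6, 1)  from 1·(5,1) + (1,0)
fundamental: x₁=6, y₁=1  (since 36 − 35·1 = 1)

6 1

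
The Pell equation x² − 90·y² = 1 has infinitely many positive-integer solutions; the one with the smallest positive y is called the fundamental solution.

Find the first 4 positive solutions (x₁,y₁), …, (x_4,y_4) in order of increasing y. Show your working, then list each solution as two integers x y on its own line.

[9; 2,18] for √90; ℓ=2 ⇒ convergent index 1
k=0  a_k=9  p_k/q_k = 9/1
k=1  a_k=2  p_k/q_k = 19/2
→ (19, 2).  Check: 19²=361, 90·2²=360, difference 1.
n=2: (19,2)∘(19,2) = (19·19+90·2·2, 19·2+2·19) = (721,76)
n=3: (721,76)∘(19,2) = (19·721+90·2·76, 19·76+2·721) = (27379,2886)
n=4: (27379,2886)∘(19,2) = (19·27379+90·2·2886, 19·2886+2·27379) = (1039681,109592)

19 2
721 76
27379 2886
1039681 109592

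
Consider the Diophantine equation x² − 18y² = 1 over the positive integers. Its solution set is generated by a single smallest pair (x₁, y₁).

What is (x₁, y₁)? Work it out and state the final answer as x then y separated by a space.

[4; 4,8] for √18; ℓ=2 ⇒ convergent index 1
i=0: a=4 ⇒ p=4, q=1
i=1: a=4 ⇒ p=17, q=4
(x₁, y₁) = (17, 4);  17² − 18·4² = 1 ✓

17 4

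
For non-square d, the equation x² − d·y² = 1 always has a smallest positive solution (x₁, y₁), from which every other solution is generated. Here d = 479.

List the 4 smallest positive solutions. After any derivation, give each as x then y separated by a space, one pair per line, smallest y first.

√479 → a₀=21, period (1,7,1,3,2,21,2,3,1,7,1,42); ℓ=12 even so k=11
k=0  a_k=21  p_k/q_k = 21/1
k=1  a_k=1  p_k/q_k = 22/1
…
k=3  a_k=1  p_k/q_k = 197/9
k=4  a_k=3  p_k/q_k = 766/35
k=5  a_k=2  p_k/q_k = 1729/79
k=6  a_k=21  p_k/q_k = 37075/1694
k=7  a_k=2  p_k/q_k = 75879/3467
k=8  a_k=3  p_k/q_k = 264712/12095
k=9  a_k=1  p_k/q_k = 340591/15562
k=10  a_k=7  p_k/q_k = 2648849/121029
k=11  a_k=1  p_k/q_k = 2989440/136591
fundamental: x₁=2989440, y₁=136591  (since 8936751513600 − 479·18657101281 = 1)
n=2: (2989440,136591)∘(2989440,136591) = (2989440·2989440+479·136591·136591, 2989440·136591+136591·2989440) = (17873503027199,816661198080)
n=3: (17873503027199,816661198080)∘(2989440,136591) = (2989440·17873503027199+479·136591·816661198080, 2989440·816661198080+136591·17873503027199) = (106863529779256567680,4882719303976413809)
n=4: (106863529779256567680,4882719303976413809)∘(2989440,136591) = (2989440·106863529779256567680+479·136591·4882719303976413809, 2989440·4882719303976413809+136591·106863529779256567680) = (638924220926583633867571201,29193192792157684333155840)

2989440 136591
17873503027199 816661198080
106863529779256567680 4882719303976413809
638924220926583633867571201 29193192792157684333155840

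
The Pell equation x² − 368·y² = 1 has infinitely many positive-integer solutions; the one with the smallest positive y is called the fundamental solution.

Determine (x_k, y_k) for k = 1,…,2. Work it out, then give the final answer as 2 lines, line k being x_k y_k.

1151 60
2649601 138120

d=368: √d = [19; 5,2,5,38] (ℓ=4, even), read p_3/q_3
a_0=19:  p_0=19·1+0=19,  q_0=19·0+1=1
a_1=5:  p_1=5·19+1=96,  q_1=5·1+0=5
a_2=2:  p_2=2·96+19=211,  q_2=2·5+1=11
a_3=5:  p_3=5·211+96=1151,  q_3=5·11+5=60
(x₁, y₁) = (1151, 60);  1151² − 368·60² = 1 ✓
k=2:  x_2 = 1151·1151+368·60·60 = 2649601,  y_2 = 1151·60+60·1151 = 138120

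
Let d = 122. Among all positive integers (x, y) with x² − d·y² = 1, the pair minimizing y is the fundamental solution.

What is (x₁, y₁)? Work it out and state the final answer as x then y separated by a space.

243 22

√122 = [11; 22, …], period ℓ=1 (odd) → k=1
a_0=11:  p_0=11·1+0=11,  q_0=11·0+1=1
a_1=22:  p_1=22·11+1=243,  q_1=22·1+0=22
(x₁, y₁) = (243, 22);  243² − 122·22² = 1 ✓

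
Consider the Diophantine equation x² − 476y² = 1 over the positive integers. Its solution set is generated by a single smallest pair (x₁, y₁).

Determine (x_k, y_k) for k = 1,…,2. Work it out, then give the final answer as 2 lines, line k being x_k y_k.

√476 = [21; 1,4,2,10,2,4,1,42, …], period ℓ=8 (even) → k=7
k=0  a_k=21  p_k/q_k = 21/1
…
k=2  a_k=4  p_k/q_k = 109/5
k=3  a_k=2  p_k/q_k = 240/11
…
k=5  a_k=2  p_k/q_k = 5258/241
k=6  a_k=4  p_k/q_k = 23541/1079
k=7  a_k=1  p_k/q_k = 28799/1320
→ (28799, 1320).  Check: 28799²=829382401, 476·1320²=829382400, difference 1.
(x_2, y_2) = (28799·28799 + 476·1320·1320, 28799·1320 + 1320·28799) = (1658764801, 76029360)

28799 1320
1658764801 76029360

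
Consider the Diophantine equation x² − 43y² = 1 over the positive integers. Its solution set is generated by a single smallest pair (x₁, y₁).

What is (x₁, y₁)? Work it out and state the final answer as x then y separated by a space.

[6; 1,1,3,1,5,1,3,1,1,12] for √43; ℓ=10 ⇒ convergent index 9
i=0: a=6 ⇒ p=6, q=1
…
i=2: a=1 ⇒ p=13, q=2
…
i=4: a=1 ⇒ p=59, q=9
i=5: a=5 ⇒ p=341, q=52
…
i=8: a=1 ⇒ p=1941, q=296
i=9: a=1 ⇒ p=3482, q=531
fundamental: x₁=3482, y₁=531  (since 12124324 − 43·281961 = 1)

3482 531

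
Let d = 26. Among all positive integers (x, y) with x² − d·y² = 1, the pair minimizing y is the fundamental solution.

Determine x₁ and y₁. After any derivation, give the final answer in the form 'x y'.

[5; 10] for √26; ℓ=1 ⇒ convergent index 1
step 0: (5, 1)  from 5·(1,0) + (0,1)
step 1: (51, 10)  from 10·(5,1) + (1,0)
(x₁, y₁) = (51, 10);  51² − 26·10² = 1 ✓

51 10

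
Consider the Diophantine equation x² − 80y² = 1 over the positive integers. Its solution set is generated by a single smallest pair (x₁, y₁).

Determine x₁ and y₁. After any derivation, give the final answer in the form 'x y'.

d=80: √d = [8; 1,16] (ℓ=2, even), read p_1/q_1
i=0: a=8 ⇒ p=8, q=1
i=1: a=1 ⇒ p=9, q=1
→ (9, 1).  Check: 9²=81, 80·1²=80, difference 1.

9 1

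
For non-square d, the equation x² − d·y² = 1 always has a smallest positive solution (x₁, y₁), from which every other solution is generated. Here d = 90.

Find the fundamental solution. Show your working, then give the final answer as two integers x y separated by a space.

√90 → a₀=9, period (2,18); ℓ=2 even so k=1
i=0: a=9 ⇒ p=9, q=1
i=1: a=2 ⇒ p=19, q=2
(x₁, y₁) = (19, 2);  19² − 90·2² = 1 ✓

19 2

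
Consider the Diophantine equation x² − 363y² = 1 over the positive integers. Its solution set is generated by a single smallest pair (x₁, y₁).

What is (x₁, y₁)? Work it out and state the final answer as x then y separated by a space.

362 19

[19; 19,38] for √363; ℓ=2 ⇒ convergent index 1
i=0: a=19 ⇒ p=19, q=1
i=1: a=19 ⇒ p=362, q=19
→ (362, 19).  Check: 362²=131044, 363·19²=131043, difference 1.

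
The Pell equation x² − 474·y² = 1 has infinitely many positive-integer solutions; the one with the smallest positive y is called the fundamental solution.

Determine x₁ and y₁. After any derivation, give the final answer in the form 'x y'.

193549 8890

√474 → a₀=21, period (1,3,2,1,1,…,3,1,42); ℓ=14 even so k=13
i=0: a=21 ⇒ p=21, q=1
…
i=2: a=3 ⇒ p=87, q=4
…
i=4: a=1 ⇒ p=283, q=13
i=5: a=1 ⇒ p=479, q=22
…
i=8: a=1 ⇒ p=5813, q=267
i=9: a=1 ⇒ p=10864, q=499
…
i=12: a=3 ⇒ p=149331, q=6859
i=13: a=1 ⇒ p=193549, q=8890
→ (193549, 8890).  Check: 193549²=37461215401, 474·8890²=37461215400, difference 1.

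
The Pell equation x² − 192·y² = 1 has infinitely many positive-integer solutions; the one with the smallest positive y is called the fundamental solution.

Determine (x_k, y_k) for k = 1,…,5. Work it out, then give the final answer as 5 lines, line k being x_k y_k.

97 7
18817 1358
3650401 263445
708158977 51106972
137379191137 9914489123

√192 → a₀=13, period (1,5,1,26); ℓ=4 even so k=3
step 0: (13, 1)  from 13·(1,0) + (0,1)
…
step 2: (83, 6)  from 5·(14,1) + (13,1)
step 3: (97, 7)  from 1·(83,6) + (14,1)
fundamental: x₁=97, y₁=7  (since 9409 − 192·49 = 1)
n=2: (97,7)∘(97,7) = (97·97+192·7·7, 97·7+7·97) = (18817,1358)
n=3: (18817,1358)∘(97,7) = (97·18817+192·7·1358, 97·1358+7·18817) = (3650401,263445)
n=4: (3650401,263445)∘(97,7) = (97·3650401+192·7·263445, 97·263445+7·3650401) = (708158977,51106972)
n=5: (708158977,51106972)∘(97,7) = (97·708158977+192·7·51106972, 97·51106972+7·708158977) = (137379191137,9914489123)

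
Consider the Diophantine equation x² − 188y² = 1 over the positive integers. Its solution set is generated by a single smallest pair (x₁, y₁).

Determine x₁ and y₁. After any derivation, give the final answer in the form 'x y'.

√188 → a₀=13, period (1,2,2,6,2,2,1,26); ℓ=8 even so k=7
i=0: a=13 ⇒ p=13, q=1
i=1: a=1 ⇒ p=14, q=1
i=2: a=2 ⇒ p=41, q=3
i=3: a=2 ⇒ p=96, q=7
i=4: a=6 ⇒ p=617, q=45
…
i=6: a=2 ⇒ p=3277, q=239
i=7: a=1 ⇒ p=4607, q=336
fundamental: x₁=4607, y₁=336  (since 21224449 − 188·112896 = 1)

4607 336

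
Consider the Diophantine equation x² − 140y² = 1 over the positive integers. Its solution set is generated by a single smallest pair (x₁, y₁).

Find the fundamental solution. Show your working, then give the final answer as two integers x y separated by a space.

d=140: √d = [11; 1,4,1,22] (ℓ=4, even), read p_3/q_3
a_0=11:  p_0=11·1+0=11,  q_0=11·0+1=1
…
a_2=4:  p_2=4·12+11=59,  q_2=4·1+1=5
a_3=1:  p_3=1·59+12=71,  q_3=1·5+1=6
fundamental: x₁=71, y₁=6  (since 5041 − 140·36 = 1)

71 6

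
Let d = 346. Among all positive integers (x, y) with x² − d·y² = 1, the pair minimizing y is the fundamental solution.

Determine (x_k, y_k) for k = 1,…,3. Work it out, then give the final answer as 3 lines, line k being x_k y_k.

√346 → a₀=18, period (1,1,1,1,36); ℓ=5 odd so k=9
step 0: (18, 1)  from 18·(1,0) + (0,1)
step 1: (19, 1)  from 1·(18,1) + (1,0)
step 2: (37, 2)  from 1·(19,1) + (18,1)
step 3: (56, 3)  from 1·(37,2) + (19,1)
step 4: (93, 5)  from 1·(56,3) + (37,2)
step 5: (3404, 183)  from 36·(93,5) + (56,3)
step 6: (3497, 188)  from 1·(3404,183) + (93,5)
…
step 8: (10398, 559)  from 1·(6901,371) + (3497,188)
step 9: (17299, 930)  from 1·(10398,559) + (6901,371)
fundamental: x₁=17299, y₁=930  (since 299255401 − 346·864900 = 1)
n=2: (17299,930)∘(17299,930) = (17299·17299+346·930·930, 17299·930+930·17299) = (598510801,32176140)
n=3: (598510801,32176140)∘(17299,930) = (17299·598510801+346·930·32176140, 17299·32176140+930·598510801) = (20707276675699,1113230090790)

17299 930
598510801 32176140
20707276675699 1113230090790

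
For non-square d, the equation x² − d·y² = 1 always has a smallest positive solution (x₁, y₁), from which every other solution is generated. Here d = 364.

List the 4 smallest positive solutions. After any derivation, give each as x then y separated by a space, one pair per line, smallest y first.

d=364: √d = [19; 12,1,2,3,1,8,1,3,2,1,12,38] (ℓ=12, even), read p_11/q_11
k=0  a_k=19  p_k/q_k = 19/1
…
k=2  a_k=1  p_k/q_k = 248/13
…
k=5  a_k=1  p_k/q_k = 3148/165
…
k=10  a_k=1  p_k/q_k = 390371/20461
k=11  a_k=12  p_k/q_k = 4954951/259710
→ (4954951, 259710).  Check: 4954951²=24551539412401, 364·259710²=24551539412400, difference 1.
(x_2, y_2) = (4954951·4954951 + 364·259710·259710, 4954951·259710 + 259710·4954951) = (49103078824801, 2573700648420)
(x_3, y_3) = (4954951·49103078824801 + 364·259710·2573700648420, 4954951·2573700648420 + 259710·49103078824801) = (486606699052048124551, 25505121203178395130)
(x_4, y_4) = (4954951·486606699052048124551 + 364·259710·25505121203178395130, 4954951·25505121203178395130 + 259710·486606699052048124551) = (4822224700149240710505379201, 252753251621617410554928840)

4954951 259710
49103078824801 2573700648420
486606699052048124551 25505121203178395130
4822224700149240710505379201 252753251621617410554928840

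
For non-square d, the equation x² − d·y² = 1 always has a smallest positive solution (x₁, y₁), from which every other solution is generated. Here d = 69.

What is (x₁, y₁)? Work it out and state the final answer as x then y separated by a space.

[8; 3,3,1,4,1,3,3,16] for √69; ℓ=8 ⇒ convergent index 7
a_0=8:  p_0=8·1+0=8,  q_0=8·0+1=1
…
a_3=1:  p_3=1·83+25=108,  q_3=1·10+3=13
…
a_5=1:  p_5=1·515+108=623,  q_5=1·62+13=75
a_6=3:  p_6=3·623+515=2384,  q_6=3·75+62=287
a_7=3:  p_7=3·2384+623=7775,  q_7=3·287+75=936
(x₁, y₁) = (7775, 936);  7775² − 69·936² = 1 ✓

7775 936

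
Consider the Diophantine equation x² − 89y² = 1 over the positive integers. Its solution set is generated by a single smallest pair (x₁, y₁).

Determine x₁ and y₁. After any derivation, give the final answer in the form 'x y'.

√89 = [9; 2,3,3,2,18, …], period ℓ=5 (odd) → k=9
a_0=9:  p_0=9·1+0=9,  q_0=9·0+1=1
a_1=2:  p_1=2·9+1=19,  q_1=2·1+0=2
…
a_5=18:  p_5=18·500+217=9217,  q_5=18·53+23=977
…
a_7=3:  p_7=3·18934+9217=66019,  q_7=3·2007+977=6998
a_8=3:  p_8=3·66019+18934=216991,  q_8=3·6998+2007=23001
a_9=2:  p_9=2·216991+66019=500001,  q_9=2·23001+6998=53000
(x₁, y₁) = (500001, 53000);  500001² − 89·53000² = 1 ✓

500001 53000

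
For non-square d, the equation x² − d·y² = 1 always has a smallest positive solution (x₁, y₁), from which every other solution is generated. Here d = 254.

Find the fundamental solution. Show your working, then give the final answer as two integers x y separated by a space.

255 16

√254 → a₀=15, period (1,14,1,30); ℓ=4 even so k=3
i=0: a=15 ⇒ p=15, q=1
i=1: a=1 ⇒ p=16, q=1
i=2: a=14 ⇒ p=239, q=15
i=3: a=1 ⇒ p=255, q=16
fundamental: x₁=255, y₁=16  (since 65025 − 254·256 = 1)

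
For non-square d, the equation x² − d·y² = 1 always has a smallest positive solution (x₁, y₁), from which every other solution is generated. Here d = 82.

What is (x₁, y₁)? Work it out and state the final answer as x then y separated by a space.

163 18

√82 = [9; 18, …], period ℓ=1 (odd) → k=1
step 0: (9, 1)  from 9·(1,0) + (0,1)
step 1: (163, 18)  from 18·(9,1) + (1,0)
(x₁, y₁) = (163, 18);  163² − 82·18² = 1 ✓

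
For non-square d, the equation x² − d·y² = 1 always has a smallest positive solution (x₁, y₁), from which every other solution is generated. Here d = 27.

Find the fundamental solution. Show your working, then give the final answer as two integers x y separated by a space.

26 5

√27 → a₀=5, period (5,10); ℓ=2 even so k=1
step 0: (5, 1)  from 5·(1,0) + (0,1)
step 1: (26, 5)  from 5·(5,1) + (1,0)
→ (26, 5).  Check: 26²=676, 27·5²=675, difference 1.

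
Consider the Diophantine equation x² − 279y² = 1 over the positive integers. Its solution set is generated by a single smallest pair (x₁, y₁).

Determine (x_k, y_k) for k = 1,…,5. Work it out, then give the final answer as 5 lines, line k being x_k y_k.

d=279: √d = [16; 1,2,2,1,2,2,1,32] (ℓ=8, even), read p_7/q_7
a_0=16:  p_0=16·1+0=16,  q_0=16·0+1=1
…
a_5=2:  p_5=2·167+117=451,  q_5=2·10+7=27
a_6=2:  p_6=2·451+167=1069,  q_6=2·27+10=64
a_7=1:  p_7=1·1069+451=1520,  q_7=1·64+27=91
→ (1520, 91).  Check: 1520²=2310400, 279·91²=2310399, difference 1.
(1520+91√279)^2 = 4620799 + 276640√279
(1520+91√279)^3 = 14047227440 + 840985509√279
(1520+91√279)^4 = 42703566796801 + 2556595670720√279
(1520+91√279)^5 = 129818829015047600 + 7772049998003291√279

1520 91
4620799 276640
14047227440 840985509
42703566796801 2556595670720
129818829015047600 7772049998003291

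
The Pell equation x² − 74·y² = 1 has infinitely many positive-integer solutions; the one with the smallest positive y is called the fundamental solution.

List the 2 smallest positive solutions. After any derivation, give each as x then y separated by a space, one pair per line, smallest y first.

√74 → a₀=8, period (1,1,1,1,16); ℓ=5 odd so k=9
i=0: a=8 ⇒ p=8, q=1
i=1: a=1 ⇒ p=9, q=1
…
i=3: a=1 ⇒ p=26, q=3
…
i=6: a=1 ⇒ p=757, q=88
…
i=8: a=1 ⇒ p=2228, q=259
i=9: a=1 ⇒ p=3699, q=430
(x₁, y₁) = (3699, 430);  3699² − 74·430² = 1 ✓
(3699+430√74)^2 = 27365201 + 3181140√74

3699 430
27365201 3181140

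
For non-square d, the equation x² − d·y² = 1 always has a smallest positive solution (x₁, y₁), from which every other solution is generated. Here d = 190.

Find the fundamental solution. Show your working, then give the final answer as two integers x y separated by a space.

52021 3774

√190 → a₀=13, period (1,3,1,1,1,…,3,1,26); ℓ=14 even so k=13
k=0  a_k=13  p_k/q_k = 13/1
k=1  a_k=1  p_k/q_k = 14/1
k=2  a_k=3  p_k/q_k = 55/4
k=3  a_k=1  p_k/q_k = 69/5
k=4  a_k=1  p_k/q_k = 124/9
…
k=6  a_k=2  p_k/q_k = 510/37
…
k=9  a_k=1  p_k/q_k = 4149/301
k=10  a_k=1  p_k/q_k = 7085/514
k=11  a_k=1  p_k/q_k = 11234/815
k=12  a_k=3  p_k/q_k = 40787/2959
k=13  a_k=1  p_k/q_k = 52021/3774
→ (52021, 3774).  Check: 52021²=2706184441, 190·3774²=2706184440, difference 1.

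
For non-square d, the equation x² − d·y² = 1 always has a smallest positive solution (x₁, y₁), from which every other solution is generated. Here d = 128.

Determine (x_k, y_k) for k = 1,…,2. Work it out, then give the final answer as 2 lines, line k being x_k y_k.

577 51
665857 58854

√128 → a₀=11, period (3,5,3,22); ℓ=4 even so k=3
k=0  a_k=11  p_k/q_k = 11/1
k=1  a_k=3  p_k/q_k = 34/3
k=2  a_k=5  p_k/q_k = 181/16
k=3  a_k=3  p_k/q_k = 577/51
(x₁, y₁) = (577, 51);  577² − 128·51² = 1 ✓
(577+51√128)^2 = 665857 + 58854√128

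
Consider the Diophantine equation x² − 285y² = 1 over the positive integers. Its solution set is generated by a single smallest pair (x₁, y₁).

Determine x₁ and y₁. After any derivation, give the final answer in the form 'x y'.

[16; 1,7,2,7,1,32] for √285; ℓ=6 ⇒ convergent index 5
k=0  a_k=16  p_k/q_k = 16/1
k=1  a_k=1  p_k/q_k = 17/1
…
k=4  a_k=7  p_k/q_k = 2144/127
k=5  a_k=1  p_k/q_k = 2431/144
fundamental: x₁=2431, y₁=144  (since 5909761 − 285·20736 = 1)

2431 144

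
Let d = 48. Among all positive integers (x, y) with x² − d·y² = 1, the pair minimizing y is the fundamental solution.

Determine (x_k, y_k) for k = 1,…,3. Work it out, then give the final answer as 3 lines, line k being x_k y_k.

√48 → a₀=6, period (1,12); ℓ=2 even so k=1
a_0=6:  p_0=6·1+0=6,  q_0=6·0+1=1
a_1=1:  p_1=1·6+1=7,  q_1=1·1+0=1
→ (7, 1).  Check: 7²=49, 48·1²=48, difference 1.
(7+1√48)^2 = 97 + 14√48
(7+1√48)^3 = 1351 + 195√48

7 1
97 14
1351 195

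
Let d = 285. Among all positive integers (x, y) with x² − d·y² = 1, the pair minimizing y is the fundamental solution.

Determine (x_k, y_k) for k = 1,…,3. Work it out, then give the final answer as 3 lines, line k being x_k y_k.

d=285: √d = [16; 1,7,2,7,1,32] (ℓ=6, even), read p_5/q_5
step 0: (16, 1)  from 16·(1,0) + (0,1)
step 1: (17, 1)  from 1·(16,1) + (1,0)
step 2: (135, 8)  from 7·(17,1) + (16,1)
step 3: (287, 17)  from 2·(135,8) + (17,1)
step 4: (2144, 127)  from 7·(287,17) + (135,8)
step 5: (2431, 144)  from 1·(2144,127) + (287,17)
(x₁, y₁) = (2431, 144);  2431² − 285·144² = 1 ✓
(x_2, y_2) = (2431·2431 + 285·144·144, 2431·144 + 144·2431) = (11819521, 700128)
(x_3, y_3) = (2431·11819521 + 285·144·700128, 2431·700128 + 144·11819521) = (57466508671, 3404022192)

2431 144
11819521 700128
57466508671 3404022192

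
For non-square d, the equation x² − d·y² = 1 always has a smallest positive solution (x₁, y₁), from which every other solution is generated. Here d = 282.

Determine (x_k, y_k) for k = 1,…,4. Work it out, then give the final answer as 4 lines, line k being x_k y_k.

d=282: √d = [16; 1,3,1,4,1,3,1,32] (ℓ=8, even), read p_7/q_7
step 0: (16, 1)  from 16·(1,0) + (0,1)
…
step 2: (67, 4)  from 3·(17,1) + (16,1)
step 3: (84, 5)  from 1·(67,4) + (17,1)
step 4: (403, 24)  from 4·(84,5) + (67,4)
…
step 6: (1864, 111)  from 3·(487,29) + (403,24)
step 7: (2351, 140)  from 1·(1864,111) + (487,29)
(x₁, y₁) = (2351, 140);  2351² − 282·140² = 1 ✓
k=2:  x_2 = 2351·2351+282·140·140 = 11054401,  y_2 = 2351·140+140·2351 = 658280
k=3:  x_3 = 2351·11054401+282·140·658280 = 51977791151,  y_3 = 2351·658280+140·11054401 = 3095232420
k=4:  x_4 = 2351·51977791151+282·140·3095232420 = 244399562937601,  y_4 = 2351·3095232420+140·51977791151 = 14553782180560

2351 140
11054401 658280
51977791151 3095232420
244399562937601 14553782180560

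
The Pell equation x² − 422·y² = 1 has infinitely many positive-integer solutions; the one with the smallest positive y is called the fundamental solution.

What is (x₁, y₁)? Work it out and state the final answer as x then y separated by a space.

7022501 341850

d=422: √d = [20; 1,1,5,2,1,…,1,1,40] (ℓ=14, even), read p_13/q_13
i=0: a=20 ⇒ p=20, q=1
i=1: a=1 ⇒ p=21, q=1
i=2: a=1 ⇒ p=41, q=2
…
i=10: a=2 ⇒ p=598859, q=29152
i=11: a=5 ⇒ p=3211821, q=156349
i=12: a=1 ⇒ p=3810680, q=185501
i=13: a=1 ⇒ p=7022501, q=341850
→ (7022501, 341850).  Check: 7022501²=49315520295001, 422·341850²=49315520295000, difference 1.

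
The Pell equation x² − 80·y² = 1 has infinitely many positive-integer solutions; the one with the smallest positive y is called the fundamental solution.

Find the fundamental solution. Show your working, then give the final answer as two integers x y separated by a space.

9 1

√80 → a₀=8, period (1,16); ℓ=2 even so k=1
a_0=8:  p_0=8·1+0=8,  q_0=8·0+1=1
a_1=1:  p_1=1·8+1=9,  q_1=1·1+0=1
fundamental: x₁=9, y₁=1  (since 81 − 80·1 = 1)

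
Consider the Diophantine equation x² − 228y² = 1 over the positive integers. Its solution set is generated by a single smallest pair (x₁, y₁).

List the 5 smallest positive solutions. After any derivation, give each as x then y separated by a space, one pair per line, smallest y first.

151 10
45601 3020
13771351 912030
4158902401 275430040
1255974753751 83178960050

d=228: √d = [15; 10,30] (ℓ=2, even), read p_1/q_1
a_0=15:  p_0=15·1+0=15,  q_0=15·0+1=1
a_1=10:  p_1=10·15+1=151,  q_1=10·1+0=10
fundamental: x₁=151, y₁=10  (since 22801 − 228·100 = 1)
n=2: (151,10)∘(151,10) = (151·151+228·10·10, 151·10+10·151) = (45601,3020)
n=3: (45601,3020)∘(151,10) = (151·45601+228·10·3020, 151·3020+10·45601) = (13771351,912030)
n=4: (13771351,912030)∘(151,10) = (151·13771351+228·10·912030, 151·912030+10·13771351) = (4158902401,275430040)
n=5: (4158902401,275430040)∘(151,10) = (151·4158902401+228·10·275430040, 151·275430040+10·4158902401) = (1255974753751,83178960050)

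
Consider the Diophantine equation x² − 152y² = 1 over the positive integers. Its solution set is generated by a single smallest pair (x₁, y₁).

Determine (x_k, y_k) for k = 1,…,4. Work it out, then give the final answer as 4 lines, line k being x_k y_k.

37 3
2737 222
202501 16425
14982337 1215228

d=152: √d = [12; 3,24] (ℓ=2, even), read p_1/q_1
i=0: a=12 ⇒ p=12, q=1
i=1: a=3 ⇒ p=37, q=3
(x₁, y₁) = (37, 3);  37² − 152·3² = 1 ✓
k=2:  x_2 = 37·37+152·3·3 = 2737,  y_2 = 37·3+3·37 = 222
k=3:  x_3 = 37·2737+152·3·222 = 202501,  y_3 = 37·222+3·2737 = 16425
k=4:  x_4 = 37·202501+152·3·16425 = 14982337,  y_4 = 37·16425+3·202501 = 1215228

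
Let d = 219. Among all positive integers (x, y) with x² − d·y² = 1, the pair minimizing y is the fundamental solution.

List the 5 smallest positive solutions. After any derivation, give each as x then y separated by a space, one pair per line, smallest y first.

√219 → a₀=14, period (1,3,1,28); ℓ=4 even so k=3
i=0: a=14 ⇒ p=14, q=1
…
i=2: a=3 ⇒ p=59, q=4
i=3: a=1 ⇒ p=74, q=5
(x₁, y₁) = (74, 5);  74² − 219·5² = 1 ✓
n=2: (74,5)∘(74,5) = (74·74+219·5·5, 74·5+5·74) = (10951,740)
n=3: (10951,740)∘(74,5) = (74·10951+219·5·740, 74·740+5·10951) = (1620674,109515)
n=4: (1620674,109515)∘(74,5) = (74·1620674+219·5·109515, 74·109515+5·1620674) = (239848801,16207480)
n=5: (239848801,16207480)∘(74,5) = (74·239848801+219·5·16207480, 74·16207480+5·239848801) = (35496001874,2398597525)

74 5
10951 740
1620674 109515
239848801 16207480
35496001874 2398597525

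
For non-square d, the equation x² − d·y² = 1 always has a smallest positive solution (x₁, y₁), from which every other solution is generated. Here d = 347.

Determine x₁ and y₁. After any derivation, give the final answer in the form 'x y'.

641602 34443

[18; 1,1,1,2,4,…,1,1,36] for √347; ℓ=14 ⇒ convergent index 13
k=0  a_k=18  p_k/q_k = 18/1
k=1  a_k=1  p_k/q_k = 19/1
k=2  a_k=1  p_k/q_k = 37/2
…
k=5  a_k=4  p_k/q_k = 652/35
…
k=7  a_k=17  p_k/q_k = 14269/766
…
k=12  a_k=1  p_k/q_k = 402885/21628
k=13  a_k=1  p_k/q_k = 641602/34443
→ (641602, 34443).  Check: 641602²=411653126404, 347·34443²=411653126403, difference 1.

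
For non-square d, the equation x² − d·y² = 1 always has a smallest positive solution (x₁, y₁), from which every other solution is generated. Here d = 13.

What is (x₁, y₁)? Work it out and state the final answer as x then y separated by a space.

√13 = [3; 1,1,1,1,6, …], period ℓ=5 (odd) → k=9
step 0: (3, 1)  from 3·(1,0) + (0,1)
step 1: (4, 1)  from 1·(3,1) + (1,0)
step 2: (7, 2)  from 1·(4,1) + (3,1)
step 3: (11, 3)  from 1·(7,2) + (4,1)
step 4: (18, 5)  from 1·(11,3) + (7,2)
step 5: (119, 33)  from 6·(18,5) + (11,3)
step 6: (137, 38)  from 1·(119,33) + (18,5)
…
step 8: (393, 109)  from 1·(256,71) + (137,38)
step 9: (649, 180)  from 1·(393,109) + (256,71)
fundamental: x₁=649, y₁=180  (since 421201 − 13·32400 = 1)

649 180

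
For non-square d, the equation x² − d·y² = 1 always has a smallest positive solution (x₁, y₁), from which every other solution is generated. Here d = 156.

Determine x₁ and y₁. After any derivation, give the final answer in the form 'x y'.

√156 = [12; 2,24, …], period ℓ=2 (even) → k=1
a_0=12:  p_0=12·1+0=12,  q_0=12·0+1=1
a_1=2:  p_1=2·12+1=25,  q_1=2·1+0=2
fundamental: x₁=25, y₁=2  (since 625 − 156·4 = 1)

25 2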